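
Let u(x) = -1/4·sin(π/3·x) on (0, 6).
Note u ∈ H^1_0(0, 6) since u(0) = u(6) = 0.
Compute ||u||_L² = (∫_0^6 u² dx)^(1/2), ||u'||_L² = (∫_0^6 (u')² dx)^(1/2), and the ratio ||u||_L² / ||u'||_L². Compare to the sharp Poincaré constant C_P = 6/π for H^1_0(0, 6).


||u||_L² / ||u'||_L² = 3/π < C_P = 6/π.

u(x) = -1/4·sin(π/3·x), so u'(x) = -π*cos(π*x/3)/12.
Writing u(x) = A·sin(kπx/L) with A = -1/4 and k = 2, use ∫_0^L sin²(kπx/L) dx = L/2 and ∫_0^L cos²(kπx/L) dx = L/2.
u² = 1/16·sin²(π/3·x) and (u')² = π^2/144·cos²(π/3·x), and each of sin², cos² integrates to L/2 = 3 over (0, 6).
∫_0^6 u² dx = 3/16, so ||u||_L² = sqrt(3)/4.
∫_0^6 (u')² dx = π^2/48, so ||u'||_L² = sqrt(3)*π/12.
Ratio ||u||_L² / ||u'||_L² = 3/π.
Sharp Poincaré constant on H^1_0(0, 6) is C_P = L/π = 6/π, achieved by sin(π/6·x).
This is the k = 2 harmonic; the ratio L/(kπ) is strictly less than C_P = L/π, consistent with the sharp inequality ||u||_L² ≤ C_P ||u'||_L².


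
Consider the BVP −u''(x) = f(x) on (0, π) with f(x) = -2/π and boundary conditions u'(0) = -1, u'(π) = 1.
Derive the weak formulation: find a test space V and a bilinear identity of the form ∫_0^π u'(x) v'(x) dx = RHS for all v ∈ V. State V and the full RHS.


V = H^1(0, π) (v unrestricted at boundary; u is determined up to an additive constant); weak form: ∫_0^π u'v' dx = ∫_0^π (-2/π) v dx + v(π) + v(0) for all v ∈ V.

Multiply both sides by a test function v and integrate from 0 to π:
  ∫_0^π −u''(x) v(x) dx = ∫_0^π f(x) v(x) dx.
Integrate the LHS by parts once:
  ∫_0^π −u'' v dx = −[u'(x) v(x)]_0^π + ∫_0^π u'(x) v'(x) dx.
Thus ∫_0^π u'(x) v'(x) dx = ∫_0^π f(x) v(x) dx + [u'(x) v(x)]_0^π.
Choose V so that boundary terms are either known or forced to vanish.
u has inhomogeneous Neumann u'(0) = -1, u'(π) = 1. [u' v]_0^π = (1)·v(π) − (-1)·v(0) = v(π) + v(0). Take V = H^1(0, π); boundary term becomes part of RHS.
Weak formulation: find u (satisfying any essential BC) such that ∫_0^π u'(x) v'(x) dx = ∫_0^π f v dx + v(π) + v(0) for all v ∈ V (Neumann data are natural BCs: they enter the RHS as boundary terms).
Substituting f(x) = -2/π, the right-hand side is ∫_0^π (-2/π) v dx + v(π) + v(0).
Compatibility check (pure Neumann): taking v ≡ 1 ∈ V gives 0 = ∫_0^π f dx + (1) − (-1), i.e. ∫_0^π f dx must equal u'(0) − u'(π) = -2. Indeed ∫_0^π (-2/π) dx = -2, so the data are compatible. The solution is then unique only up to an additive constant (fix it e.g. by requiring ∫_0^π u dx = 0).


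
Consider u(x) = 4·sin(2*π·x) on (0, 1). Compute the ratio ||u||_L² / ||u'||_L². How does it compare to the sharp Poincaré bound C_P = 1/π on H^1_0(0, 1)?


||u||_L² / ||u'||_L² = 1/(2*π) < C_P = 1/π.

u(x) = 4·sin(2*π·x), so u'(x) = 8*π*cos(2*π*x).
Writing u(x) = A·sin(kπx/L) with A = 4 and k = 2, use ∫_0^L sin²(kπx/L) dx = L/2 and ∫_0^L cos²(kπx/L) dx = L/2.
u² = 16·sin²(2*π·x) and (u')² = 64*π^2·cos²(2*π·x), and each of sin², cos² integrates to L/2 = 1/2 over (0, 1).
∫_0^1 u² dx = 8, so ||u||_L² = 2*sqrt(2).
∫_0^1 (u')² dx = 32*π^2, so ||u'||_L² = 4*sqrt(2)*π.
Ratio ||u||_L² / ||u'||_L² = 1/(2*π).
Sharp Poincaré constant on H^1_0(0, 1) is C_P = L/π = 1/π, achieved by sin(π·x).
This is the k = 2 harmonic; the ratio L/(kπ) is strictly less than C_P = L/π, consistent with the sharp inequality ||u||_L² ≤ C_P ||u'||_L².


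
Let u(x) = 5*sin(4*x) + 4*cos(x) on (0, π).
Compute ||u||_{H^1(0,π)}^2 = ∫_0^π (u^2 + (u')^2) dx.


||u||_{H^1(0,π)}^2 = 128/3 + 457*π/2

u'(x) = -4*sin(x) + 20*cos(4*x).
Expand u² and (u')² and integrate term by term on (0, π), using: for integers n ≥ 1, ∫_0^π sin²(nx) dx = ∫_0^π cos²(nx) dx = π/2; for n ≠ n', ∫_0^π sin(nx)sin(n'x) dx = ∫_0^π cos(nx)cos(n'x) dx = 0; and by product-to-sum, ∫_0^π sin(nx)cos(n'x) dx = ½∫_0^π [sin((n+n')x) + sin((n−n')x)] dx, which is 0 when n+n' is even and 2n/(n²−n'²) when n+n' is odd (it need not vanish on (0, π)).
  u² squared terms: (4)²·∫cos(x)² dx = 16·π/2 = 8*π;  (5)²·∫sin(4x)² dx = 25·π/2 = 25*π/2.
  u² cross terms: 2·(4)·(5)·∫cos(x)·sin(4x) dx = 40·(8/15) = 64/3.
  So ∫_0^π u² dx = 8*π + 25*π/2 + 64/3 = 64/3 + 41*π/2.
  (u')² squared terms: (-4)²·∫sin(x)² dx = 16·π/2 = 8*π;  (20)²·∫cos(4x)² dx = 400·π/2 = 200*π.
  (u')² cross terms: 2·(-4)·(20)·∫sin(x)·cos(4x) dx = -160·(-2/15) = 64/3.
  So ∫_0^π (u')² dx = 8*π + 200*π + 64/3 = 64/3 + 208*π.
||u||_{H^1}^2 = (64/3 + 41*π/2) + (64/3 + 208*π) = 128/3 + 457*π/2.


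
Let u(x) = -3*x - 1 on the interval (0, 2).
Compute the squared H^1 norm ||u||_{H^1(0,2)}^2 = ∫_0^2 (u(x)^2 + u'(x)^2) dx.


||u||_{H^1}^2 = 56

The H^1 norm (squared) on an interval (0, L) is
  ||u||_{H^1}^2 = ∫_0^L u(x)^2 dx + ∫_0^L u'(x)^2 dx.
Compute u'(x) = -3.
Then u(x)^2 = 9*x**2 + 6*x + 1 and u'(x)^2 = 9.
Integrate each monomial from 0 to 2 using ∫_0^2 c·x^n dx = c·2^(n+1)/(n+1):
  ∫_0^2 u(x)^2 dx = ∫_0^2 (9*x^2 + 6*x + 1) dx. Term by term:
    ∫_0^2 9*x^2 dx = 24;  ∫_0^2 6*x dx = 12;  ∫_0^2 1 dx = 2.
  Sum: 24 + 12 + 2 = 38.
  ∫_0^2 u'(x)^2 dx = ∫_0^2 (9) dx. Term by term:
    ∫_0^2 9 dx = 18.
Adding: ||u||_{H^1}^2 = 38 + 18 = 56.


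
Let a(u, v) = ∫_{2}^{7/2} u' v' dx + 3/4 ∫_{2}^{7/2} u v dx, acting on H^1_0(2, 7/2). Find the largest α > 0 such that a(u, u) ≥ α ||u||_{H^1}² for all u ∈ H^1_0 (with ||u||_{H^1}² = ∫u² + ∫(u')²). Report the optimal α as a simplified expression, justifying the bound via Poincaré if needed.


α = (27 + 16*π^2)/(4*(9 + 4*π^2))

Coercivity of a(·,·) on H^1_0(2, 7/2) means a(u, u) ≥ α ||u||_{H^1}² for every u ∈ H^1_0.
The interval has length L = 3/2, and Poincaré/coercivity depend only on L. Here a(u, u) = ∫(u')² + (3/4)·∫u².
Here 0 < c = 3/4 < 1. The condition a(u,u) ≥ α||u||_{H^1}² reads (1−α)∫(u')² ≥ (α−c)∫u². Any admissible α is ≤ 1 (rapidly oscillating u have ∫u²/∫(u')² → 0), and α = 1 would force 0 ≥ (1−c)∫u², impossible since c < 1; so 1−α > 0. By the sharp Poincaré inequality on H^1_0 of an interval of length L, ∫(u')² ≥ (π/L)²∫u² with equality for the first sine mode sin(π(x−x₀)/L) (x₀ the left endpoint), so the inequality holds for all u iff (1−α)(π/L)² ≥ α − c, i.e. α ≤ ((π/L)² + c)/((π/L)² + 1) = (1 + c(L/π)²)/(1 + (L/π)²). With (π/L)² = 4*π^2/9 and c = 3/4, the largest admissible constant is α = ((π/L)² + c)/((π/L)² + 1).
Simplifying, α = (27 + 16*π^2)/(4*(9 + 4*π^2)).


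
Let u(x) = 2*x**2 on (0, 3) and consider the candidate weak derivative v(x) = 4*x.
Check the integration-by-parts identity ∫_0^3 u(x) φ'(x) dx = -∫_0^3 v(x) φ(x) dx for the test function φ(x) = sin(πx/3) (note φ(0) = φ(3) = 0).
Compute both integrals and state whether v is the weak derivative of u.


LHS = -36/π, RHS = -36/π. Yes, v = u' weakly.

u(x) = 2*x**2, classical derivative u'(x) = 4*x.
φ(x) = sin(πx/3), so φ'(x) = π*cos(π*x/3)/3.
Note φ(0) = φ(3) = 0, so the boundary term u·φ vanishes.
LHS = ∫_0^3 u(x) φ'(x) dx = ∫_0^3 (2*π*x^2*cos(π*x/3)/3) dx. Term by term:
  ∫_0^3 2*π*x^2*cos(π*x/3)/3 dx = -36/π.
So LHS = -36/π.
∫_0^3 v(x) φ(x) dx = ∫_0^3 (4*x*sin(π*x/3)) dx. Term by term:
  ∫_0^3 4*x*sin(π*x/3) dx = 36/π.
So RHS = -∫_0^3 v(x) φ(x) dx = -36/π.
LHS = RHS, so the identity holds for this test φ.
Moreover u is smooth here and v(x) = u'(x) = 4*x pointwise, so the identity holds for every test function. Hence v is the weak derivative of u.


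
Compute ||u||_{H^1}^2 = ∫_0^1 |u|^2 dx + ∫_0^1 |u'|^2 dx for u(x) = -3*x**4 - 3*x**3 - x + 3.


||u||_{H^1}^2 = 38111/420

The H^1 norm (squared) on an interval (0, L) is
  ||u||_{H^1}^2 = ∫_0^L u(x)^2 dx + ∫_0^L u'(x)^2 dx.
Compute u'(x) = -12*x**3 - 9*x**2 - 1.
Then u(x)^2 = 9*x**8 + 18*x**7 + 9*x**6 + 6*x**5 - 12*x**4 - 18*x**3 + x**2 - 6*x + 9 and u'(x)^2 = 144*x**6 + 216*x**5 + 81*x**4 + 24*x**3 + 18*x**2 + 1.
Integrate each monomial from 0 to 1 using ∫_0^1 c·x^n dx = c·1^(n+1)/(n+1):
  ∫_0^1 u(x)^2 dx = ∫_0^1 (9*x^8 + 18*x^7 + 9*x^6 + 6*x^5 - 12*x^4 - 18*x^3 + x^2 - 6*x + 9) dx. Term by term:
    ∫_0^1 9*x^8 dx = 1;  ∫_0^1 18*x^7 dx = 9/4;  ∫_0^1 9*x^6 dx = 9/7;
    ∫_0^1 6*x^5 dx = 1;  ∫_0^1 -12*x^4 dx = -12/5;  ∫_0^1 -18*x^3 dx = -9/2;
    ∫_0^1 x^2 dx = 1/3;  ∫_0^1 -6*x dx = -3;  ∫_0^1 9 dx = 9.
  Sum: 1 + 9/4 + 9/7 + 1 − 12/5 − 9/2 + 1/3 − 3 + 9 = 2087/420.
  ∫_0^1 u'(x)^2 dx = ∫_0^1 (144*x^6 + 216*x^5 + 81*x^4 + 24*x^3 + 18*x^2 + 1) dx. Term by term:
    ∫_0^1 144*x^6 dx = 144/7;  ∫_0^1 216*x^5 dx = 36;  ∫_0^1 81*x^4 dx = 81/5;
    ∫_0^1 24*x^3 dx = 6;  ∫_0^1 18*x^2 dx = 6;  ∫_0^1 1 dx = 1.
  Sum: 144/7 + 36 + 81/5 + 6 + 6 + 1 = 3002/35.
Adding: ||u||_{H^1}^2 = 2087/420 + 3002/35 = 38111/420.


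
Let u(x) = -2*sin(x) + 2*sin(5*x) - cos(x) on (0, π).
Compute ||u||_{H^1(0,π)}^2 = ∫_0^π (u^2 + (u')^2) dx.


||u||_{H^1(0,π)}^2 = 57*π

u'(x) = sin(x) - 2*cos(x) + 10*cos(5*x).
Expand u² and (u')² and integrate term by term on (0, π), using: for integers n ≥ 1, ∫_0^π sin²(nx) dx = ∫_0^π cos²(nx) dx = π/2; for n ≠ n', ∫_0^π sin(nx)sin(n'x) dx = ∫_0^π cos(nx)cos(n'x) dx = 0; and by product-to-sum, ∫_0^π sin(nx)cos(n'x) dx = ½∫_0^π [sin((n+n')x) + sin((n−n')x)] dx, which is 0 when n+n' is even and 2n/(n²−n'²) when n+n' is odd (it need not vanish on (0, π)).
  u² squared terms: (-1)²·∫cos(x)² dx = 1·π/2 = π/2;  (-2)²·∫sin(x)² dx = 4·π/2 = 2*π;  (2)²·∫sin(5x)² dx = 4·π/2 = 2*π.
  u² cross terms: 2·(-1)·(-2)·∫cos(x)·sin(x) dx = 4·(0) = 0;  2·(-1)·(2)·∫cos(x)·sin(5x) dx = -4·(0) = 0;  2·(-2)·(2)·∫sin(x)·sin(5x) dx = -8·(0) = 0.
  So ∫_0^π u² dx = π/2 + 2*π + 2*π + 0 + 0 + 0 = 9*π/2.
  (u')² squared terms: (-2)²·∫cos(x)² dx = 4·π/2 = 2*π;  (10)²·∫cos(5x)² dx = 100·π/2 = 50*π;  (1)²·∫sin(x)² dx = 1·π/2 = π/2.
  (u')² cross terms: 2·(-2)·(10)·∫cos(x)·cos(5x) dx = -40·(0) = 0;  2·(-2)·(1)·∫cos(x)·sin(x) dx = -4·(0) = 0;  2·(10)·(1)·∫cos(5x)·sin(x) dx = 20·(0) = 0.
  So ∫_0^π (u')² dx = 2*π + 50*π + π/2 + 0 + 0 + 0 = 105*π/2.
||u||_{H^1}^2 = (9*π/2) + (105*π/2) = 57*π.


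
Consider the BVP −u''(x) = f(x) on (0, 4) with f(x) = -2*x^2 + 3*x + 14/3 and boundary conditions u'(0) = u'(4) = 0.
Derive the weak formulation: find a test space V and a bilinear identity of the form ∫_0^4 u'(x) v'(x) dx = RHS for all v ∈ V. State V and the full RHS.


V = H^1(0, 4) (no boundary constraint on v; u is determined up to an additive constant); weak form: ∫_0^4 u'v' dx = ∫_0^4 (-2*x^2 + 3*x + 14/3) v dx for all v ∈ V.

Multiply both sides by a test function v and integrate from 0 to 4:
  ∫_0^4 −u''(x) v(x) dx = ∫_0^4 f(x) v(x) dx.
Integrate the LHS by parts once:
  ∫_0^4 −u'' v dx = −[u'(x) v(x)]_0^4 + ∫_0^4 u'(x) v'(x) dx.
Thus ∫_0^4 u'(x) v'(x) dx = ∫_0^4 f(x) v(x) dx + [u'(x) v(x)]_0^4.
Choose V so that boundary terms are either known or forced to vanish.
u has homogeneous Neumann: u'(0) = u'(4) = 0. So [u' v]_0^4 = 0·v(4) − 0·v(0) = 0 for any v; take V = H^1(0, 4).
Weak formulation: find u (satisfying any essential BC) such that ∫_0^4 u'(x) v'(x) dx = ∫_0^4 f v dx for all v ∈ V (homogeneous Neumann, so boundary terms vanish).
Substituting f(x) = -2*x^2 + 3*x + 14/3, the right-hand side is ∫_0^4 (-2*x^2 + 3*x + 14/3) v dx.
Compatibility check (pure Neumann): taking v ≡ 1 ∈ V gives 0 = ∫_0^4 f dx + (0) − (0), i.e. ∫_0^4 f dx must equal u'(0) − u'(4) = 0. Indeed ∫_0^4 (-2*x^2 + 3*x + 14/3) dx = 0, so the data are compatible. The solution is then unique only up to an additive constant (fix it e.g. by requiring ∫_0^4 u dx = 0).


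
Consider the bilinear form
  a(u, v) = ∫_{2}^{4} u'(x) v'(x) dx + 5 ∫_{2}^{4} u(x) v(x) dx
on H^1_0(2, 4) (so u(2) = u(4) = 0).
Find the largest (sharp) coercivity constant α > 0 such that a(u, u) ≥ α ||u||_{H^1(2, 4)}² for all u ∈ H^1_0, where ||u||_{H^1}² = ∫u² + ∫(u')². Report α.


α = 1

Coercivity of a(·,·) on H^1_0(2, 4) means a(u, u) ≥ α ||u||_{H^1}² for every u ∈ H^1_0.
The interval has length L = 2, and Poincaré/coercivity depend only on L. Here a(u, u) = ∫(u')² + (5)·∫u².
Here c = 5 ≥ 1, so a(u,u) = ∫(u')² + c∫u² ≥ ∫(u')² + ∫u² = ||u||_{H^1}², i.e. α = 1 works. No larger α is possible: a(u,u) ≥ α||u||_{H^1}² means (1−α)∫(u')² ≥ (α−c)∫u², and for the modes u_n = sin(nπ(x−x₀)/L) (x₀ the left endpoint) one has ∫u_n²/∫(u_n')² = (L/(nπ))² → 0, so a(u_n,u_n)/||u_n||_{H^1}² → 1. Hence the optimal constant is α = 1.
Therefore α = 1.


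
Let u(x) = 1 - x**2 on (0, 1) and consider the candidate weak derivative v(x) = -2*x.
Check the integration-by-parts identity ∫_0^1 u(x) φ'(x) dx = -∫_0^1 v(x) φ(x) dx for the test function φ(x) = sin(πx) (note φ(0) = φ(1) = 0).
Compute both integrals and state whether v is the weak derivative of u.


LHS = 2/π, RHS = 2/π. Yes, v = u' weakly.

u(x) = 1 - x**2, classical derivative u'(x) = -2*x.
φ(x) = sin(πx), so φ'(x) = π*cos(π*x).
Note φ(0) = φ(1) = 0, so the boundary term u·φ vanishes.
LHS = ∫_0^1 u(x) φ'(x) dx = ∫_0^1 (-π*x^2*cos(π*x) + π*cos(π*x)) dx. Term by term:
  ∫_0^1 π*cos(π*x) dx = 0;  ∫_0^1 -π*x^2*cos(π*x) dx = 2/π.
Sum: 0 + 2/π = 2/π.
So LHS = 2/π.
∫_0^1 v(x) φ(x) dx = ∫_0^1 (-2*x*sin(π*x)) dx. Term by term:
  ∫_0^1 -2*x*sin(π*x) dx = -2/π.
So RHS = -∫_0^1 v(x) φ(x) dx = 2/π.
LHS = RHS, so the identity holds for this test φ.
Moreover u is smooth here and v(x) = u'(x) = -2*x pointwise, so the identity holds for every test function. Hence v is the weak derivative of u.


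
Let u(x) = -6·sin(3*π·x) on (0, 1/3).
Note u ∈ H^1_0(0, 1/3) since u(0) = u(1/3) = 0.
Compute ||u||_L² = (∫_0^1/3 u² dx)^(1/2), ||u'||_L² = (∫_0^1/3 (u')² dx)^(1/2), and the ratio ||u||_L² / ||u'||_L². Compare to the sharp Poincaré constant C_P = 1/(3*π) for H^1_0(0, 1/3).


||u||_L² / ||u'||_L² = 1/(3*π) = C_P.

u(x) = -6·sin(3*π·x), so u'(x) = -18*π*cos(3*π*x).
Writing u(x) = A·sin(kπx/L) with A = -6 and k = 1, use ∫_0^L sin²(kπx/L) dx = L/2 and ∫_0^L cos²(kπx/L) dx = L/2.
u² = 36·sin²(3*π·x) and (u')² = 324*π^2·cos²(3*π·x), and each of sin², cos² integrates to L/2 = 1/6 over (0, 1/3).
∫_0^1/3 u² dx = 6, so ||u||_L² = sqrt(6).
∫_0^1/3 (u')² dx = 54*π^2, so ||u'||_L² = 3*sqrt(6)*π.
Ratio ||u||_L² / ||u'||_L² = 1/(3*π).
Sharp Poincaré constant on H^1_0(0, 1/3) is C_P = L/π = 1/(3*π), achieved by sin(3*π·x).
This is the k = 1 eigenfunction (up to amplitude), so the ratio equals the sharp Poincaré constant exactly.


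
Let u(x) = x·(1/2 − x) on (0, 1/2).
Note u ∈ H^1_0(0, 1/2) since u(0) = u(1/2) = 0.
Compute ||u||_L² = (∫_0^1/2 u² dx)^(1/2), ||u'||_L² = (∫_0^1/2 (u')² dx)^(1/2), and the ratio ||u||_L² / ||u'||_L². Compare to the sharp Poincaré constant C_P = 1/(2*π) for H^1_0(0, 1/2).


||u||_L² / ||u'||_L² = sqrt(10)/20 < C_P = 1/(2*π).

u(x) = x·(1/2 − x), so u'(x) = 1/2 - 2*x.
u(x) = x·(1/2 − x) vanishes at x = 0 and x = 1/2, so u ∈ H^1_0(0, 1/2). Differentiate via the product rule and integrate the resulting polynomials term by term.
  ∫_0^1/2 u² dx = ∫_0^1/2 (x^4 - x^3 + x^2/4) dx. Term by term:
    ∫_0^1/2 x^4 dx = 1/160;  ∫_0^1/2 -x^3 dx = -1/64;  ∫_0^1/2 x^2/4 dx = 1/96.
  Sum: 1/160 − 1/64 + 1/96 = 1/960.
  ∫_0^1/2 (u')² dx = ∫_0^1/2 (4*x^2 - 2*x + 1/4) dx. Term by term:
    ∫_0^1/2 4*x^2 dx = 1/6;  ∫_0^1/2 -2*x dx = -1/4;  ∫_0^1/2 1/4 dx = 1/8.
  Sum: 1/6 − 1/4 + 1/8 = 1/24.
∫_0^1/2 u² dx = 1/960, so ||u||_L² = sqrt(15)/120.
∫_0^1/2 (u')² dx = 1/24, so ||u'||_L² = sqrt(6)/12.
Ratio ||u||_L² / ||u'||_L² = sqrt(10)/20.
Sharp Poincaré constant on H^1_0(0, 1/2) is C_P = L/π = 1/(2*π), achieved by sin(2*π·x).
A polynomial bump cannot attain the sharp Poincaré constant (only the first sine eigenfunction does), so the ratio is strictly less than C_P, consistent with ||u||_L² ≤ C_P ||u'||_L².


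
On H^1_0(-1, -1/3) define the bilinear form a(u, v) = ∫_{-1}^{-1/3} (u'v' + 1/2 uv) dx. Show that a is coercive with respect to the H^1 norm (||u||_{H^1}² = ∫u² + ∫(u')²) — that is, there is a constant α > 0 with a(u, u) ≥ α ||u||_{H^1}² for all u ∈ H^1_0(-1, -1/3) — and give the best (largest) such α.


α = (2 + 9*π^2)/(4 + 9*π^2)

Coercivity of a(·,·) on H^1_0(-1, -1/3) means a(u, u) ≥ α ||u||_{H^1}² for every u ∈ H^1_0.
The interval has length L = 2/3, and Poincaré/coercivity depend only on L. Here a(u, u) = ∫(u')² + (1/2)·∫u².
Here 0 < c = 1/2 < 1. The condition a(u,u) ≥ α||u||_{H^1}² reads (1−α)∫(u')² ≥ (α−c)∫u². Any admissible α is ≤ 1 (rapidly oscillating u have ∫u²/∫(u')² → 0), and α = 1 would force 0 ≥ (1−c)∫u², impossible since c < 1; so 1−α > 0. By the sharp Poincaré inequality on H^1_0 of an interval of length L, ∫(u')² ≥ (π/L)²∫u² with equality for the first sine mode sin(π(x−x₀)/L) (x₀ the left endpoint), so the inequality holds for all u iff (1−α)(π/L)² ≥ α − c, i.e. α ≤ ((π/L)² + c)/((π/L)² + 1) = (1 + c(L/π)²)/(1 + (L/π)²). With (π/L)² = 9*π^2/4 and c = 1/2, the largest admissible constant is α = ((π/L)² + c)/((π/L)² + 1).
Simplifying, α = (2 + 9*π^2)/(4 + 9*π^2).


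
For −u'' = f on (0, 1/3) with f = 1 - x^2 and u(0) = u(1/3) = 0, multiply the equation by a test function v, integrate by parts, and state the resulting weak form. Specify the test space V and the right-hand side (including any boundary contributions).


V = H^1_0(0, 1/3) (so v(0) = v(1/3) = 0); weak form: ∫_0^1/3 u'v' dx = ∫_0^1/3 (1 - x^2) v dx for all v ∈ V.

Multiply both sides by a test function v and integrate from 0 to 1/3:
  ∫_0^1/3 −u''(x) v(x) dx = ∫_0^1/3 f(x) v(x) dx.
Integrate the LHS by parts once:
  ∫_0^1/3 −u'' v dx = −[u'(x) v(x)]_0^1/3 + ∫_0^1/3 u'(x) v'(x) dx.
Thus ∫_0^1/3 u'(x) v'(x) dx = ∫_0^1/3 f(x) v(x) dx + [u'(x) v(x)]_0^1/3.
Choose V so that boundary terms are either known or forced to vanish.
u is Dirichlet: u(0) = u(1/3) = 0. Let V = H^1_0(0, 1/3); then v(0) = v(1/3) = 0, and [u' v]_0^1/3 = 0.
Weak formulation: find u (satisfying any essential BC) such that ∫_0^1/3 u'(x) v'(x) dx = ∫_0^1/3 f v dx for all v ∈ V.
Substituting f(x) = 1 - x^2, the right-hand side is ∫_0^1/3 (1 - x^2) v dx.


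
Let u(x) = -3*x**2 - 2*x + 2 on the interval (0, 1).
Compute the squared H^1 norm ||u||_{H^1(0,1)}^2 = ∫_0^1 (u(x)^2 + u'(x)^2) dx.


||u||_{H^1}^2 = 452/15

The H^1 norm (squared) on an interval (0, L) is
  ||u||_{H^1}^2 = ∫_0^L u(x)^2 dx + ∫_0^L u'(x)^2 dx.
Compute u'(x) = -6*x - 2.
Then u(x)^2 = 9*x**4 + 12*x**3 - 8*x**2 - 8*x + 4 and u'(x)^2 = 36*x**2 + 24*x + 4.
Integrate each monomial from 0 to 1 using ∫_0^1 c·x^n dx = c·1^(n+1)/(n+1):
  ∫_0^1 u(x)^2 dx = ∫_0^1 (9*x^4 + 12*x^3 - 8*x^2 - 8*x + 4) dx. Term by term:
    ∫_0^1 9*x^4 dx = 9/5;  ∫_0^1 12*x^3 dx = 3;  ∫_0^1 -8*x^2 dx = -8/3;
    ∫_0^1 -8*x dx = -4;  ∫_0^1 4 dx = 4.
  Sum: 9/5 + 3 − 8/3 − 4 + 4 = 32/15.
  ∫_0^1 u'(x)^2 dx = ∫_0^1 (36*x^2 + 24*x + 4) dx. Term by term:
    ∫_0^1 36*x^2 dx = 12;  ∫_0^1 24*x dx = 12;  ∫_0^1 4 dx = 4.
  Sum: 12 + 12 + 4 = 28.
Adding: ||u||_{H^1}^2 = 32/15 + 28 = 452/15.


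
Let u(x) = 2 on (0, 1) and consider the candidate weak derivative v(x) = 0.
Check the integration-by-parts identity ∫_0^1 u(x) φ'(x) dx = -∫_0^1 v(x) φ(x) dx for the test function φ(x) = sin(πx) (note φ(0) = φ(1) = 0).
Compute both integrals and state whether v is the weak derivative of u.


LHS = 0, RHS = 0. Yes, v = u' weakly.

u(x) = 2, classical derivative u'(x) = 0.
φ(x) = sin(πx), so φ'(x) = π*cos(π*x).
Note φ(0) = φ(1) = 0, so the boundary term u·φ vanishes.
LHS = ∫_0^1 u(x) φ'(x) dx = ∫_0^1 (2*π*cos(π*x)) dx. Term by term:
  ∫_0^1 2*π*cos(π*x) dx = 0.
So LHS = 0.
∫_0^1 v(x) φ(x) dx = ∫_0^1 (0) dx. Term by term:
  ∫_0^1 0 dx = 0.
So RHS = -∫_0^1 v(x) φ(x) dx = 0.
LHS = RHS, so the identity holds for this test φ.
Moreover u is smooth here and v(x) = u'(x) = 0 pointwise, so the identity holds for every test function. Hence v is the weak derivative of u.


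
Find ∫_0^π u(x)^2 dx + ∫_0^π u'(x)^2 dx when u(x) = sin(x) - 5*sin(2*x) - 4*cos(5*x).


||u||_{H^1(0,π)}^2 = -4160/21 + 543*π/2

u'(x) = 20*sin(5*x) + cos(x) - 10*cos(2*x).
Expand u² and (u')² and integrate term by term on (0, π), using: for integers n ≥ 1, ∫_0^π sin²(nx) dx = ∫_0^π cos²(nx) dx = π/2; for n ≠ n', ∫_0^π sin(nx)sin(n'x) dx = ∫_0^π cos(nx)cos(n'x) dx = 0; and by product-to-sum, ∫_0^π sin(nx)cos(n'x) dx = ½∫_0^π [sin((n+n')x) + sin((n−n')x)] dx, which is 0 when n+n' is even and 2n/(n²−n'²) when n+n' is odd (it need not vanish on (0, π)).
  u² squared terms: (-5)²·∫sin(2x)² dx = 25·π/2 = 25*π/2;  (-4)²·∫cos(5x)² dx = 16·π/2 = 8*π;  (1)²·∫sin(x)² dx = 1·π/2 = π/2.
  u² cross terms: 2·(-5)·(-4)·∫sin(2x)·cos(5x) dx = 40·(-4/21) = -160/21;  2·(-5)·(1)·∫sin(2x)·sin(x) dx = -10·(0) = 0;  2·(-4)·(1)·∫cos(5x)·sin(x) dx = -8·(0) = 0.
  So ∫_0^π u² dx = 25*π/2 + 8*π + π/2 − 160/21 + 0 + 0 = -160/21 + 21*π.
  (u')² squared terms: (-10)²·∫cos(2x)² dx = 100·π/2 = 50*π;  (20)²·∫sin(5x)² dx = 400·π/2 = 200*π;  (1)²·∫cos(x)² dx = 1·π/2 = π/2.
  (u')² cross terms: 2·(-10)·(20)·∫cos(2x)·sin(5x) dx = -400·(10/21) = -4000/21;  2·(-10)·(1)·∫cos(2x)·cos(x) dx = -20·(0) = 0;  2·(20)·(1)·∫sin(5x)·cos(x) dx = 40·(0) = 0.
  So ∫_0^π (u')² dx = 50*π + 200*π + π/2 − 4000/21 + 0 + 0 = -4000/21 + 501*π/2.
||u||_{H^1}^2 = (-160/21 + 21*π) + (-4000/21 + 501*π/2) = -4160/21 + 543*π/2.


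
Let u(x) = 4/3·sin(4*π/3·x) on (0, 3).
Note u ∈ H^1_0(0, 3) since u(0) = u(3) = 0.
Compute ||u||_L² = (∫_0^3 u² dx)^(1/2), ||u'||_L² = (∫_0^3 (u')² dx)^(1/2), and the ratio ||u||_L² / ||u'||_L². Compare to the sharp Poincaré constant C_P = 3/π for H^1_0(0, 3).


||u||_L² / ||u'||_L² = 3/(4*π) < C_P = 3/π.

u(x) = 4/3·sin(4*π/3·x), so u'(x) = 16*π*cos(4*π*x/3)/9.
Writing u(x) = A·sin(kπx/L) with A = 4/3 and k = 4, use ∫_0^L sin²(kπx/L) dx = L/2 and ∫_0^L cos²(kπx/L) dx = L/2.
u² = 16/9·sin²(4*π/3·x) and (u')² = 256*π^2/81·cos²(4*π/3·x), and each of sin², cos² integrates to L/2 = 3/2 over (0, 3).
∫_0^3 u² dx = 8/3, so ||u||_L² = 2*sqrt(6)/3.
∫_0^3 (u')² dx = 128*π^2/27, so ||u'||_L² = 8*sqrt(6)*π/9.
Ratio ||u||_L² / ||u'||_L² = 3/(4*π).
Sharp Poincaré constant on H^1_0(0, 3) is C_P = L/π = 3/π, achieved by sin(π/3·x).
This is the k = 4 harmonic; the ratio L/(kπ) is strictly less than C_P = L/π, consistent with the sharp inequality ||u||_L² ≤ C_P ||u'||_L².


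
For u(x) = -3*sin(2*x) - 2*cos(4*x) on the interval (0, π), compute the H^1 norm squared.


||u||_{H^1(0,π)}^2 = 113*π/2

u'(x) = 8*sin(4*x) - 6*cos(2*x).
Expand u² and (u')² and integrate term by term on (0, π), using: for integers n ≥ 1, ∫_0^π sin²(nx) dx = ∫_0^π cos²(nx) dx = π/2; for n ≠ n', ∫_0^π sin(nx)sin(n'x) dx = ∫_0^π cos(nx)cos(n'x) dx = 0; and by product-to-sum, ∫_0^π sin(nx)cos(n'x) dx = ½∫_0^π [sin((n+n')x) + sin((n−n')x)] dx, which is 0 when n+n' is even and 2n/(n²−n'²) when n+n' is odd (it need not vanish on (0, π)).
  u² squared terms: (-3)²·∫sin(2x)² dx = 9·π/2 = 9*π/2;  (-2)²·∫cos(4x)² dx = 4·π/2 = 2*π.
  u² cross terms: 2·(-3)·(-2)·∫sin(2x)·cos(4x) dx = 12·(0) = 0.
  So ∫_0^π u² dx = 9*π/2 + 2*π + 0 = 13*π/2.
  (u')² squared terms: (-6)²·∫cos(2x)² dx = 36·π/2 = 18*π;  (8)²·∫sin(4x)² dx = 64·π/2 = 32*π.
  (u')² cross terms: 2·(-6)·(8)·∫cos(2x)·sin(4x) dx = -96·(0) = 0.
  So ∫_0^π (u')² dx = 18*π + 32*π + 0 = 50*π.
||u||_{H^1}^2 = (13*π/2) + (50*π) = 113*π/2.


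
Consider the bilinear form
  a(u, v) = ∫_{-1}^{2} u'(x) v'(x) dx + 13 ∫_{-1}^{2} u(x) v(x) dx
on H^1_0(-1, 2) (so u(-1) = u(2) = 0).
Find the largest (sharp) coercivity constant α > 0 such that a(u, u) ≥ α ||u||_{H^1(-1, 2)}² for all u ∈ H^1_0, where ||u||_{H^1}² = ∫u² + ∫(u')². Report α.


α = 1

Coercivity of a(·,·) on H^1_0(-1, 2) means a(u, u) ≥ α ||u||_{H^1}² for every u ∈ H^1_0.
The interval has length L = 3, and Poincaré/coercivity depend only on L. Here a(u, u) = ∫(u')² + (13)·∫u².
Here c = 13 ≥ 1, so a(u,u) = ∫(u')² + c∫u² ≥ ∫(u')² + ∫u² = ||u||_{H^1}², i.e. α = 1 works. No larger α is possible: a(u,u) ≥ α||u||_{H^1}² means (1−α)∫(u')² ≥ (α−c)∫u², and for the modes u_n = sin(nπ(x−x₀)/L) (x₀ the left endpoint) one has ∫u_n²/∫(u_n')² = (L/(nπ))² → 0, so a(u_n,u_n)/||u_n||_{H^1}² → 1. Hence the optimal constant is α = 1.
Therefore α = 1.


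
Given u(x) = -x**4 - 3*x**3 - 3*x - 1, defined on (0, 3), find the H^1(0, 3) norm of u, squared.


||u||_{H^1}^2 = 4274979/140

The H^1 norm (squared) on an interval (0, L) is
  ||u||_{H^1}^2 = ∫_0^L u(x)^2 dx + ∫_0^L u'(x)^2 dx.
Compute u'(x) = -4*x**3 - 9*x**2 - 3.
Then u(x)^2 = x**8 + 6*x**7 + 9*x**6 + 6*x**5 + 20*x**4 + 6*x**3 + 9*x**2 + 6*x + 1 and u'(x)^2 = 16*x**6 + 72*x**5 + 81*x**4 + 24*x**3 + 54*x**2 + 9.
Integrate each monomial from 0 to 3 using ∫_0^3 c·x^n dx = c·3^(n+1)/(n+1):
  ∫_0^3 u(x)^2 dx = ∫_0^3 (x^8 + 6*x^7 + 9*x^6 + 6*x^5 + 20*x^4 + 6*x^3 + 9*x^2 + 6*x + 1) dx. Term by term:
    ∫_0^3 x^8 dx = 2187;  ∫_0^3 6*x^7 dx = 19683/4;  ∫_0^3 9*x^6 dx = 19683/7;
    ∫_0^3 6*x^5 dx = 729;  ∫_0^3 20*x^4 dx = 972;  ∫_0^3 6*x^3 dx = 243/2;
    ∫_0^3 9*x^2 dx = 81;  ∫_0^3 6*x dx = 27;  ∫_0^3 1 dx = 3.
  Sum: 2187 + 19683/4 + 19683/7 + 729 + 972 + 243/2 + 81 + 27 + 3 = 331887/28.
  ∫_0^3 u'(x)^2 dx = ∫_0^3 (16*x^6 + 72*x^5 + 81*x^4 + 24*x^3 + 54*x^2 + 9) dx. Term by term:
    ∫_0^3 16*x^6 dx = 34992/7;  ∫_0^3 72*x^5 dx = 8748;  ∫_0^3 81*x^4 dx = 19683/5;
    ∫_0^3 24*x^3 dx = 486;  ∫_0^3 54*x^2 dx = 486;  ∫_0^3 9 dx = 27.
  Sum: 34992/7 + 8748 + 19683/5 + 486 + 486 + 27 = 653886/35.
Adding: ||u||_{H^1}^2 = 331887/28 + 653886/35 = 4274979/140.


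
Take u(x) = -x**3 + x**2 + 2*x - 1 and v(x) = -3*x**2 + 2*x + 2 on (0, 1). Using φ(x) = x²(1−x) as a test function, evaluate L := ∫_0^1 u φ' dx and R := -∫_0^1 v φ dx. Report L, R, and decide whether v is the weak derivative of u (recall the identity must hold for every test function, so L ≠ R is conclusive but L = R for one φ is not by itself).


LHS = -1/6, RHS = -1/6. Yes, v = u' weakly.

u(x) = -x**3 + x**2 + 2*x - 1, classical derivative u'(x) = -3*x**2 + 2*x + 2.
φ(x) = x²(1−x), so φ'(x) = x*(2 - 3*x).
Note φ(0) = φ(1) = 0, so the boundary term u·φ vanishes.
LHS = ∫_0^1 u(x) φ'(x) dx = ∫_0^1 (3*x^5 - 5*x^4 - 4*x^3 + 7*x^2 - 2*x) dx. Term by term:
  ∫_0^1 3*x^5 dx = 1/2;  ∫_0^1 -5*x^4 dx = -1;  ∫_0^1 -4*x^3 dx = -1;
  ∫_0^1 7*x^2 dx = 7/3;  ∫_0^1 -2*x dx = -1.
Sum: 1/2 − 1 − 1 + 7/3 − 1 = -1/6.
So LHS = -1/6.
∫_0^1 v(x) φ(x) dx = ∫_0^1 (3*x^5 - 5*x^4 + 2*x^2) dx. Term by term:
  ∫_0^1 3*x^5 dx = 1/2;  ∫_0^1 -5*x^4 dx = -1;  ∫_0^1 2*x^2 dx = 2/3.
Sum: 1/2 − 1 + 2/3 = 1/6.
So RHS = -∫_0^1 v(x) φ(x) dx = -1/6.
LHS = RHS, so the identity holds for this test φ.
Moreover u is smooth here and v(x) = u'(x) = -3*x**2 + 2*x + 2 pointwise, so the identity holds for every test function. Hence v is the weak derivative of u.


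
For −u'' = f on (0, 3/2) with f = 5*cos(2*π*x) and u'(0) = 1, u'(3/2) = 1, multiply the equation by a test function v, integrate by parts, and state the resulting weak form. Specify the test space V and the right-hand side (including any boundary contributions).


V = H^1(0, 3/2) (v unrestricted at boundary; u is determined up to an additive constant); weak form: ∫_0^3/2 u'v' dx = ∫_0^3/2 (5*cos(2*π*x)) v dx + v(3/2) − v(0) for all v ∈ V.

Multiply both sides by a test function v and integrate from 0 to 3/2:
  ∫_0^3/2 −u''(x) v(x) dx = ∫_0^3/2 f(x) v(x) dx.
Integrate the LHS by parts once:
  ∫_0^3/2 −u'' v dx = −[u'(x) v(x)]_0^3/2 + ∫_0^3/2 u'(x) v'(x) dx.
Thus ∫_0^3/2 u'(x) v'(x) dx = ∫_0^3/2 f(x) v(x) dx + [u'(x) v(x)]_0^3/2.
Choose V so that boundary terms are either known or forced to vanish.
u has inhomogeneous Neumann u'(0) = 1, u'(3/2) = 1. [u' v]_0^3/2 = (1)·v(3/2) − (1)·v(0) = v(3/2) − v(0). Take V = H^1(0, 3/2); boundary term becomes part of RHS.
Weak formulation: find u (satisfying any essential BC) such that ∫_0^3/2 u'(x) v'(x) dx = ∫_0^3/2 f v dx + v(3/2) − v(0) for all v ∈ V (Neumann data are natural BCs: they enter the RHS as boundary terms).
Substituting f(x) = 5*cos(2*π*x), the right-hand side is ∫_0^3/2 (5*cos(2*π*x)) v dx + v(3/2) − v(0).
Compatibility check (pure Neumann): taking v ≡ 1 ∈ V gives 0 = ∫_0^3/2 f dx + (1) − (1), i.e. ∫_0^3/2 f dx must equal u'(0) − u'(3/2) = 0. Indeed ∫_0^3/2 (5*cos(2*π*x)) dx = 0, so the data are compatible. The solution is then unique only up to an additive constant (fix it e.g. by requiring ∫_0^3/2 u dx = 0).


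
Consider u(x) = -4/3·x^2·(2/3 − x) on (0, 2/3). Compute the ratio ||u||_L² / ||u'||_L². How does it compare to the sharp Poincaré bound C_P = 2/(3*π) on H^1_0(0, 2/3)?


||u||_L² / ||u'||_L² = sqrt(14)/21 < C_P = 2/(3*π).

u(x) = -4/3·x^2·(2/3 − x), so u'(x) = 4*x*(9*x - 4)/9.
u(x) = -4/3·x^2·(2/3 − x) vanishes at x = 0 and x = 2/3, so u ∈ H^1_0(0, 2/3). Differentiate via the product rule and integrate the resulting polynomials term by term.
  ∫_0^2/3 u² dx = ∫_0^2/3 (16*x^6/9 - 64*x^5/27 + 64*x^4/81) dx. Term by term:
    ∫_0^2/3 16*x^6/9 dx = 2048/137781;  ∫_0^2/3 -64*x^5/27 dx = -2048/59049;  ∫_0^2/3 64*x^4/81 dx = 2048/98415.
  Sum: 2048/137781 − 2048/59049 + 2048/98415 = 2048/2066715.
  ∫_0^2/3 (u')² dx = ∫_0^2/3 (16*x^4 - 128*x^3/9 + 256*x^2/81) dx. Term by term:
    ∫_0^2/3 16*x^4 dx = 512/1215;  ∫_0^2/3 -128*x^3/9 dx = -512/729;  ∫_0^2/3 256*x^2/81 dx = 2048/6561.
  Sum: 512/1215 − 512/729 + 2048/6561 = 1024/32805.
∫_0^2/3 u² dx = 2048/2066715, so ||u||_L² = 32*sqrt(70)/8505.
∫_0^2/3 (u')² dx = 1024/32805, so ||u'||_L² = 32*sqrt(5)/405.
Ratio ||u||_L² / ||u'||_L² = sqrt(14)/21.
Sharp Poincaré constant on H^1_0(0, 2/3) is C_P = L/π = 2/(3*π), achieved by sin(3*π/2·x).
A polynomial bump cannot attain the sharp Poincaré constant (only the first sine eigenfunction does), so the ratio is strictly less than C_P, consistent with ||u||_L² ≤ C_P ||u'||_L².


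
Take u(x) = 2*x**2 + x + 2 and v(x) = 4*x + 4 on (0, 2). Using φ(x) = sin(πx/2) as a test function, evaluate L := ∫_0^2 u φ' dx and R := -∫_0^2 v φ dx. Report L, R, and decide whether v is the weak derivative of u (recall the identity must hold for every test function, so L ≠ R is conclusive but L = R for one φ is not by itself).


LHS = -20/π, RHS = -32/π. No, v is not the weak derivative of u.

u(x) = 2*x**2 + x + 2, classical derivative u'(x) = 4*x + 1.
φ(x) = sin(πx/2), so φ'(x) = π*cos(π*x/2)/2.
Note φ(0) = φ(2) = 0, so the boundary term u·φ vanishes.
LHS = ∫_0^2 u(x) φ'(x) dx = ∫_0^2 (π*x^2*cos(π*x/2) + π*x*cos(π*x/2)/2 + π*cos(π*x/2)) dx. Term by term:
  ∫_0^2 π*cos(π*x/2) dx = 0;  ∫_0^2 π*x^2*cos(π*x/2) dx = -16/π;  ∫_0^2 π*x*cos(π*x/2)/2 dx = -4/π.
Sum: 0 − 16/π − 4/π = -20/π.
So LHS = -20/π.
∫_0^2 v(x) φ(x) dx = ∫_0^2 (4*x*sin(π*x/2) + 4*sin(π*x/2)) dx. Term by term:
  ∫_0^2 4*sin(π*x/2) dx = 16/π;  ∫_0^2 4*x*sin(π*x/2) dx = 16/π.
Sum: 16/π + 16/π = 32/π.
So RHS = -∫_0^2 v(x) φ(x) dx = -32/π.
LHS − RHS = 12/π ≠ 0, so the identity fails.
(For a valid weak derivative the identity must hold for EVERY test function, in particular this one. The failure shows v is NOT the weak derivative of u.)
Correct weak derivative would be u'(x) = 4*x + 1.


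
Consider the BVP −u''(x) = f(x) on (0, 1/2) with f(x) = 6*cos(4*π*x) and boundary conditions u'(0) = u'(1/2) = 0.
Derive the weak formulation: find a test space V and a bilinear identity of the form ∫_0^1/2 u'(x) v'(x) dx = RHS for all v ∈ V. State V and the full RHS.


V = H^1(0, 1/2) (no boundary constraint on v; u is determined up to an additive constant); weak form: ∫_0^1/2 u'v' dx = ∫_0^1/2 (6*cos(4*π*x)) v dx for all v ∈ V.

Multiply both sides by a test function v and integrate from 0 to 1/2:
  ∫_0^1/2 −u''(x) v(x) dx = ∫_0^1/2 f(x) v(x) dx.
Integrate the LHS by parts once:
  ∫_0^1/2 −u'' v dx = −[u'(x) v(x)]_0^1/2 + ∫_0^1/2 u'(x) v'(x) dx.
Thus ∫_0^1/2 u'(x) v'(x) dx = ∫_0^1/2 f(x) v(x) dx + [u'(x) v(x)]_0^1/2.
Choose V so that boundary terms are either known or forced to vanish.
u has homogeneous Neumann: u'(0) = u'(1/2) = 0. So [u' v]_0^1/2 = 0·v(1/2) − 0·v(0) = 0 for any v; take V = H^1(0, 1/2).
Weak formulation: find u (satisfying any essential BC) such that ∫_0^1/2 u'(x) v'(x) dx = ∫_0^1/2 f v dx for all v ∈ V (homogeneous Neumann, so boundary terms vanish).
Substituting f(x) = 6*cos(4*π*x), the right-hand side is ∫_0^1/2 (6*cos(4*π*x)) v dx.
Compatibility check (pure Neumann): taking v ≡ 1 ∈ V gives 0 = ∫_0^1/2 f dx + (0) − (0), i.e. ∫_0^1/2 f dx must equal u'(0) − u'(1/2) = 0. Indeed ∫_0^1/2 (6*cos(4*π*x)) dx = 0, so the data are compatible. The solution is then unique only up to an additive constant (fix it e.g. by requiring ∫_0^1/2 u dx = 0).


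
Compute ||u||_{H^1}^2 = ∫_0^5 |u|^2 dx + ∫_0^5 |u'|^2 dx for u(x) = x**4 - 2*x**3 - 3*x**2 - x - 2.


||u||_{H^1}^2 = 828650/9

The H^1 norm (squared) on an interval (0, L) is
  ||u||_{H^1}^2 = ∫_0^L u(x)^2 dx + ∫_0^L u'(x)^2 dx.
Compute u'(x) = 4*x**3 - 6*x**2 - 6*x - 1.
Then u(x)^2 = x**8 - 4*x**7 - 2*x**6 + 10*x**5 + 9*x**4 + 14*x**3 + 13*x**2 + 4*x + 4 and u'(x)^2 = 16*x**6 - 48*x**5 - 12*x**4 + 64*x**3 + 48*x**2 + 12*x + 1.
Integrate each monomial from 0 to 5 using ∫_0^5 c·x^n dx = c·5^(n+1)/(n+1):
  ∫_0^5 u(x)^2 dx = ∫_0^5 (x^8 - 4*x^7 - 2*x^6 + 10*x^5 + 9*x^4 + 14*x^3 + 13*x^2 + 4*x + 4) dx. Term by term:
    ∫_0^5 x^8 dx = 1953125/9;  ∫_0^5 -4*x^7 dx = -390625/2;  ∫_0^5 -2*x^6 dx = -156250/7;
    ∫_0^5 10*x^5 dx = 78125/3;  ∫_0^5 9*x^4 dx = 5625;  ∫_0^5 14*x^3 dx = 4375/2;
    ∫_0^5 13*x^2 dx = 1625/3;  ∫_0^5 4*x dx = 50;  ∫_0^5 4 dx = 20.
  Sum: 1953125/9 − 390625/2 − 156250/7 + 78125/3 + 5625 + 4375/2 + 1625/3 + 50 + 20 = 2132285/63.
  ∫_0^5 u'(x)^2 dx = ∫_0^5 (16*x^6 - 48*x^5 - 12*x^4 + 64*x^3 + 48*x^2 + 12*x + 1) dx. Term by term:
    ∫_0^5 16*x^6 dx = 1250000/7;  ∫_0^5 -48*x^5 dx = -125000;  ∫_0^5 -12*x^4 dx = -7500;
    ∫_0^5 64*x^3 dx = 10000;  ∫_0^5 48*x^2 dx = 2000;  ∫_0^5 12*x dx = 150;
    ∫_0^5 1 dx = 5.
  Sum: 1250000/7 − 125000 − 7500 + 10000 + 2000 + 150 + 5 = 407585/7.
Adding: ||u||_{H^1}^2 = 2132285/63 + 407585/7 = 828650/9.


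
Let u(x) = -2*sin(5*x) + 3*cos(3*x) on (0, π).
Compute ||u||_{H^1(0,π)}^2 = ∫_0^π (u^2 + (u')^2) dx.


||u||_{H^1(0,π)}^2 = 97*π

u'(x) = -9*sin(3*x) - 10*cos(5*x).
Expand u² and (u')² and integrate term by term on (0, π), using: for integers n ≥ 1, ∫_0^π sin²(nx) dx = ∫_0^π cos²(nx) dx = π/2; for n ≠ n', ∫_0^π sin(nx)sin(n'x) dx = ∫_0^π cos(nx)cos(n'x) dx = 0; and by product-to-sum, ∫_0^π sin(nx)cos(n'x) dx = ½∫_0^π [sin((n+n')x) + sin((n−n')x)] dx, which is 0 when n+n' is even and 2n/(n²−n'²) when n+n' is odd (it need not vanish on (0, π)).
  u² squared terms: (-2)²·∫sin(5x)² dx = 4·π/2 = 2*π;  (3)²·∫cos(3x)² dx = 9·π/2 = 9*π/2.
  u² cross terms: 2·(-2)·(3)·∫sin(5x)·cos(3x) dx = -12·(0) = 0.
  So ∫_0^π u² dx = 2*π + 9*π/2 + 0 = 13*π/2.
  (u')² squared terms: (-10)²·∫cos(5x)² dx = 100·π/2 = 50*π;  (-9)²·∫sin(3x)² dx = 81·π/2 = 81*π/2.
  (u')² cross terms: 2·(-10)·(-9)·∫cos(5x)·sin(3x) dx = 180·(0) = 0.
  So ∫_0^π (u')² dx = 50*π + 81*π/2 + 0 = 181*π/2.
||u||_{H^1}^2 = (13*π/2) + (181*π/2) = 97*π.


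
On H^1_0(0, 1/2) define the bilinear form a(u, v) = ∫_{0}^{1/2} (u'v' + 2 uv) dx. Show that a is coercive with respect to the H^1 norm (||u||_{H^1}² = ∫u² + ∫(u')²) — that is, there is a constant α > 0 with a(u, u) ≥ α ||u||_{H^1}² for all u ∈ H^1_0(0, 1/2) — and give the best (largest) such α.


α = 1

Coercivity of a(·,·) on H^1_0(0, 1/2) means a(u, u) ≥ α ||u||_{H^1}² for every u ∈ H^1_0.
The interval has length L = 1/2, and Poincaré/coercivity depend only on L. Here a(u, u) = ∫(u')² + (2)·∫u².
Here c = 2 ≥ 1, so a(u,u) = ∫(u')² + c∫u² ≥ ∫(u')² + ∫u² = ||u||_{H^1}², i.e. α = 1 works. No larger α is possible: a(u,u) ≥ α||u||_{H^1}² means (1−α)∫(u')² ≥ (α−c)∫u², and for the modes u_n = sin(nπ(x−x₀)/L) (x₀ the left endpoint) one has ∫u_n²/∫(u_n')² = (L/(nπ))² → 0, so a(u_n,u_n)/||u_n||_{H^1}² → 1. Hence the optimal constant is α = 1.
Therefore α = 1.


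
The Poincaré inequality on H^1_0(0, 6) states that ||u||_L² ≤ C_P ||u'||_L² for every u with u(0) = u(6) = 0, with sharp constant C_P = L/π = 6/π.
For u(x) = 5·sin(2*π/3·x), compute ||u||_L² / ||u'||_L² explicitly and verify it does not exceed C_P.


||u||_L² / ||u'||_L² = 3/(2*π) < C_P = 6/π.

u(x) = 5·sin(2*π/3·x), so u'(x) = 10*π*cos(2*π*x/3)/3.
Writing u(x) = A·sin(kπx/L) with A = 5 and k = 4, use ∫_0^L sin²(kπx/L) dx = L/2 and ∫_0^L cos²(kπx/L) dx = L/2.
u² = 25·sin²(2*π/3·x) and (u')² = 100*π^2/9·cos²(2*π/3·x), and each of sin², cos² integrates to L/2 = 3 over (0, 6).
∫_0^6 u² dx = 75, so ||u||_L² = 5*sqrt(3).
∫_0^6 (u')² dx = 100*π^2/3, so ||u'||_L² = 10*sqrt(3)*π/3.
Ratio ||u||_L² / ||u'||_L² = 3/(2*π).
Sharp Poincaré constant on H^1_0(0, 6) is C_P = L/π = 6/π, achieved by sin(π/6·x).
This is the k = 4 harmonic; the ratio L/(kπ) is strictly less than C_P = L/π, consistent with the sharp inequality ||u||_L² ≤ C_P ||u'||_L².


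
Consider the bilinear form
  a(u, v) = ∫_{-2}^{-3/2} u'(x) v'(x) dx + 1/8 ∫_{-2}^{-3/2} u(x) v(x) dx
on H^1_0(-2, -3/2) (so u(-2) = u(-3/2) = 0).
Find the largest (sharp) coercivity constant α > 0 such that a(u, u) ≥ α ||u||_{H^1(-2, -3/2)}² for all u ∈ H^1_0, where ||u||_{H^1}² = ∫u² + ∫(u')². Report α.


α = (1 + 32*π^2)/(8*(1 + 4*π^2))

Coercivity of a(·,·) on H^1_0(-2, -3/2) means a(u, u) ≥ α ||u||_{H^1}² for every u ∈ H^1_0.
The interval has length L = 1/2, and Poincaré/coercivity depend only on L. Here a(u, u) = ∫(u')² + (1/8)·∫u².
Here 0 < c = 1/8 < 1. The condition a(u,u) ≥ α||u||_{H^1}² reads (1−α)∫(u')² ≥ (α−c)∫u². Any admissible α is ≤ 1 (rapidly oscillating u have ∫u²/∫(u')² → 0), and α = 1 would force 0 ≥ (1−c)∫u², impossible since c < 1; so 1−α > 0. By the sharp Poincaré inequality on H^1_0 of an interval of length L, ∫(u')² ≥ (π/L)²∫u² with equality for the first sine mode sin(π(x−x₀)/L) (x₀ the left endpoint), so the inequality holds for all u iff (1−α)(π/L)² ≥ α − c, i.e. α ≤ ((π/L)² + c)/((π/L)² + 1) = (1 + c(L/π)²)/(1 + (L/π)²). With (π/L)² = 4*π^2 and c = 1/8, the largest admissible constant is α = ((π/L)² + c)/((π/L)² + 1).
Simplifying, α = (1 + 32*π^2)/(8*(1 + 4*π^2)).


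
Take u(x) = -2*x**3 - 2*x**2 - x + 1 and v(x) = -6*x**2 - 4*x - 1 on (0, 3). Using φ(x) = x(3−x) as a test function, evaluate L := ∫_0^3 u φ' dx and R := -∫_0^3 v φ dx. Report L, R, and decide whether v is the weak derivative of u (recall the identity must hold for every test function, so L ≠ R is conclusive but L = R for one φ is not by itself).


LHS = 522/5, RHS = 522/5. Yes, v = u' weakly.

u(x) = -2*x**3 - 2*x**2 - x + 1, classical derivative u'(x) = -6*x**2 - 4*x - 1.
φ(x) = x(3−x), so φ'(x) = 3 - 2*x.
Note φ(0) = φ(3) = 0, so the boundary term u·φ vanishes.
LHS = ∫_0^3 u(x) φ'(x) dx = ∫_0^3 (4*x^4 - 2*x^3 - 4*x^2 - 5*x + 3) dx. Term by term:
  ∫_0^3 4*x^4 dx = 972/5;  ∫_0^3 -2*x^3 dx = -81/2;  ∫_0^3 -4*x^2 dx = -36;
  ∫_0^3 -5*x dx = -45/2;  ∫_0^3 3 dx = 9.
Sum: 972/5 − 81/2 − 36 − 45/2 + 9 = 522/5.
So LHS = 522/5.
∫_0^3 v(x) φ(x) dx = ∫_0^3 (6*x^4 - 14*x^3 - 11*x^2 - 3*x) dx. Term by term:
  ∫_0^3 6*x^4 dx = 1458/5;  ∫_0^3 -14*x^3 dx = -567/2;  ∫_0^3 -11*x^2 dx = -99;
  ∫_0^3 -3*x dx = -27/2.
Sum: 1458/5 − 567/2 − 99 − 27/2 = -522/5.
So RHS = -∫_0^3 v(x) φ(x) dx = 522/5.
LHS = RHS, so the identity holds for this test φ.
Moreover u is smooth here and v(x) = u'(x) = -6*x**2 - 4*x - 1 pointwise, so the identity holds for every test function. Hence v is the weak derivative of u.
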